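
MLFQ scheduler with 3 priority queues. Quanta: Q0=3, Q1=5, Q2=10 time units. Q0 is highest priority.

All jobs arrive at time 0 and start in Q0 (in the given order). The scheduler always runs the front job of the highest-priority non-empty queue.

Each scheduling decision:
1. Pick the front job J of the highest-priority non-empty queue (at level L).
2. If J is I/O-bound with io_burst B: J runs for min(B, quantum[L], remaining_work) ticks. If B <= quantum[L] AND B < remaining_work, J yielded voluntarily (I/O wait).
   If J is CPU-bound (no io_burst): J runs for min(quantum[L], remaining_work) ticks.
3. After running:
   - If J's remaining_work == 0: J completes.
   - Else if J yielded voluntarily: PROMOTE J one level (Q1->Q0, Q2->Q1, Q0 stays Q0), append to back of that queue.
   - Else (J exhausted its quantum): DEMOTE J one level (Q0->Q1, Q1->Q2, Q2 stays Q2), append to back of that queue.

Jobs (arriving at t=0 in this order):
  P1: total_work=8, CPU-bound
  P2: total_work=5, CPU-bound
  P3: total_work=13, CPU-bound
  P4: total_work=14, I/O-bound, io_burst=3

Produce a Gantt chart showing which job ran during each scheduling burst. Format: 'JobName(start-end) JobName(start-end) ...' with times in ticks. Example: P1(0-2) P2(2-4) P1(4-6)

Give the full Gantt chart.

t=0-3: P1@Q0 runs 3, rem=5, quantum used, demote→Q1. Q0=[P2,P3,P4] Q1=[P1] Q2=[]
t=3-6: P2@Q0 runs 3, rem=2, quantum used, demote→Q1. Q0=[P3,P4] Q1=[P1,P2] Q2=[]
t=6-9: P3@Q0 runs 3, rem=10, quantum used, demote→Q1. Q0=[P4] Q1=[P1,P2,P3] Q2=[]
t=9-12: P4@Q0 runs 3, rem=11, I/O yield, promote→Q0. Q0=[P4] Q1=[P1,P2,P3] Q2=[]
t=12-15: P4@Q0 runs 3, rem=8, I/O yield, promote→Q0. Q0=[P4] Q1=[P1,P2,P3] Q2=[]
t=15-18: P4@Q0 runs 3, rem=5, I/O yield, promote→Q0. Q0=[P4] Q1=[P1,P2,P3] Q2=[]
t=18-21: P4@Q0 runs 3, rem=2, I/O yield, promote→Q0. Q0=[P4] Q1=[P1,P2,P3] Q2=[]
t=21-23: P4@Q0 runs 2, rem=0, completes. Q0=[] Q1=[P1,P2,P3] Q2=[]
t=23-28: P1@Q1 runs 5, rem=0, completes. Q0=[] Q1=[P2,P3] Q2=[]
t=28-30: P2@Q1 runs 2, rem=0, completes. Q0=[] Q1=[P3] Q2=[]
t=30-35: P3@Q1 runs 5, rem=5, quantum used, demote→Q2. Q0=[] Q1=[] Q2=[P3]
t=35-40: P3@Q2 runs 5, rem=0, completes. Q0=[] Q1=[] Q2=[]

Answer: P1(0-3) P2(3-6) P3(6-9) P4(9-12) P4(12-15) P4(15-18) P4(18-21) P4(21-23) P1(23-28) P2(28-30) P3(30-35) P3(35-40)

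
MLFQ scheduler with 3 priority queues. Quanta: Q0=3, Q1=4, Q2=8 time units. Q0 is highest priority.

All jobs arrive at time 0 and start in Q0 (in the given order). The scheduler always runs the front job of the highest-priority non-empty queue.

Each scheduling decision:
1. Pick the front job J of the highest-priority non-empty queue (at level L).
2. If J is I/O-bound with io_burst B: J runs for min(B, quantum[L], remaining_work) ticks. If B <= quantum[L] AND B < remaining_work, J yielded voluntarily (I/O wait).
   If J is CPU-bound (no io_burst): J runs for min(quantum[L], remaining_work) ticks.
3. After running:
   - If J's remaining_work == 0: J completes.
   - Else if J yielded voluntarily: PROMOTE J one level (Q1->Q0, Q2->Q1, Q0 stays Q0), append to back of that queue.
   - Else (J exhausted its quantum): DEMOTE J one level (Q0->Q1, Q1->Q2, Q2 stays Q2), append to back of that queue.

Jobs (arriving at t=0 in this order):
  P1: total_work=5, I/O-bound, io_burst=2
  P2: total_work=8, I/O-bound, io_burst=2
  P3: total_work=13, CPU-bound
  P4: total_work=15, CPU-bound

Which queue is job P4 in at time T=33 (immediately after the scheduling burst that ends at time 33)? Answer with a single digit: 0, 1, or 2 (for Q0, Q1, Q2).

t=0-2: P1@Q0 runs 2, rem=3, I/O yield, promote→Q0. Q0=[P2,P3,P4,P1] Q1=[] Q2=[]
t=2-4: P2@Q0 runs 2, rem=6, I/O yield, promote→Q0. Q0=[P3,P4,P1,P2] Q1=[] Q2=[]
t=4-7: P3@Q0 runs 3, rem=10, quantum used, demote→Q1. Q0=[P4,P1,P2] Q1=[P3] Q2=[]
t=7-10: P4@Q0 runs 3, rem=12, quantum used, demote→Q1. Q0=[P1,P2] Q1=[P3,P4] Q2=[]
t=10-12: P1@Q0 runs 2, rem=1, I/O yield, promote→Q0. Q0=[P2,P1] Q1=[P3,P4] Q2=[]
t=12-14: P2@Q0 runs 2, rem=4, I/O yield, promote→Q0. Q0=[P1,P2] Q1=[P3,P4] Q2=[]
t=14-15: P1@Q0 runs 1, rem=0, completes. Q0=[P2] Q1=[P3,P4] Q2=[]
t=15-17: P2@Q0 runs 2, rem=2, I/O yield, promote→Q0. Q0=[P2] Q1=[P3,P4] Q2=[]
t=17-19: P2@Q0 runs 2, rem=0, completes. Q0=[] Q1=[P3,P4] Q2=[]
t=19-23: P3@Q1 runs 4, rem=6, quantum used, demote→Q2. Q0=[] Q1=[P4] Q2=[P3]
t=23-27: P4@Q1 runs 4, rem=8, quantum used, demote→Q2. Q0=[] Q1=[] Q2=[P3,P4]
t=27-33: P3@Q2 runs 6, rem=0, completes. Q0=[] Q1=[] Q2=[P4]
t=33-41: P4@Q2 runs 8, rem=0, completes. Q0=[] Q1=[] Q2=[]

Answer: 2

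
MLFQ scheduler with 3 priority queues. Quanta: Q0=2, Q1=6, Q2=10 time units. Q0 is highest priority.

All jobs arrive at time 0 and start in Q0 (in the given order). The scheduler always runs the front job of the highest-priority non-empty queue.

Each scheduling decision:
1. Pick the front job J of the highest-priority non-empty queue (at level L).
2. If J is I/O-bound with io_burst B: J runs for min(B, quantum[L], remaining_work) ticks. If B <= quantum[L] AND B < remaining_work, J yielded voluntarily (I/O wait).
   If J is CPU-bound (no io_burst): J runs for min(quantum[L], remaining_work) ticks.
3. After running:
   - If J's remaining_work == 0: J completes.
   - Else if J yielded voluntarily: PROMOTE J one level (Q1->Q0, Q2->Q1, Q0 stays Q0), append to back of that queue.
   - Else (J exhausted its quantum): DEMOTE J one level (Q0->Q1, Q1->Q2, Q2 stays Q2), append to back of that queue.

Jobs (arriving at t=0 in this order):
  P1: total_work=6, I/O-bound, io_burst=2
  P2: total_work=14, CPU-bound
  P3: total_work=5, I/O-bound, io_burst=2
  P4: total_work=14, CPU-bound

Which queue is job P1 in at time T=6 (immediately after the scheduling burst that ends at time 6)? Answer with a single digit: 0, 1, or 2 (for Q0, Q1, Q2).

Answer: 0

Derivation:
t=0-2: P1@Q0 runs 2, rem=4, I/O yield, promote→Q0. Q0=[P2,P3,P4,P1] Q1=[] Q2=[]
t=2-4: P2@Q0 runs 2, rem=12, quantum used, demote→Q1. Q0=[P3,P4,P1] Q1=[P2] Q2=[]
t=4-6: P3@Q0 runs 2, rem=3, I/O yield, promote→Q0. Q0=[P4,P1,P3] Q1=[P2] Q2=[]
t=6-8: P4@Q0 runs 2, rem=12, quantum used, demote→Q1. Q0=[P1,P3] Q1=[P2,P4] Q2=[]
t=8-10: P1@Q0 runs 2, rem=2, I/O yield, promote→Q0. Q0=[P3,P1] Q1=[P2,P4] Q2=[]
t=10-12: P3@Q0 runs 2, rem=1, I/O yield, promote→Q0. Q0=[P1,P3] Q1=[P2,P4] Q2=[]
t=12-14: P1@Q0 runs 2, rem=0, completes. Q0=[P3] Q1=[P2,P4] Q2=[]
t=14-15: P3@Q0 runs 1, rem=0, completes. Q0=[] Q1=[P2,P4] Q2=[]
t=15-21: P2@Q1 runs 6, rem=6, quantum used, demote→Q2. Q0=[] Q1=[P4] Q2=[P2]
t=21-27: P4@Q1 runs 6, rem=6, quantum used, demote→Q2. Q0=[] Q1=[] Q2=[P2,P4]
t=27-33: P2@Q2 runs 6, rem=0, completes. Q0=[] Q1=[] Q2=[P4]
t=33-39: P4@Q2 runs 6, rem=0, completes. Q0=[] Q1=[] Q2=[]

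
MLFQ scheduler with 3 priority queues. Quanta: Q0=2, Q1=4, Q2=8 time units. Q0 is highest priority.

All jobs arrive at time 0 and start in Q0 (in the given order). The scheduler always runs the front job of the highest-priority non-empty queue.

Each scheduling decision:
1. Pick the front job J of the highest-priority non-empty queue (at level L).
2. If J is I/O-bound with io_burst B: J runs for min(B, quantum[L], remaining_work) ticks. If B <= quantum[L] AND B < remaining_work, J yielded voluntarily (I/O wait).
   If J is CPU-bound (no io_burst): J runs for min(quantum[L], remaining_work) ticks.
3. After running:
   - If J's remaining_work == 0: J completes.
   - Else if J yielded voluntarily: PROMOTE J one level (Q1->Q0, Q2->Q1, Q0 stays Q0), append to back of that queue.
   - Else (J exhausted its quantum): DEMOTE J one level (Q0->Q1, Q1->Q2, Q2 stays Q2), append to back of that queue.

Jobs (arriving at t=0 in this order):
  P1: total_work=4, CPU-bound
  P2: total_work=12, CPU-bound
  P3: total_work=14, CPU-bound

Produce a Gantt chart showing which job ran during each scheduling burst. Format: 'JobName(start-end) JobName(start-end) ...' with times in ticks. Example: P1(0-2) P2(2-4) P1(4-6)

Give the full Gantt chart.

Answer: P1(0-2) P2(2-4) P3(4-6) P1(6-8) P2(8-12) P3(12-16) P2(16-22) P3(22-30)

Derivation:
t=0-2: P1@Q0 runs 2, rem=2, quantum used, demote→Q1. Q0=[P2,P3] Q1=[P1] Q2=[]
t=2-4: P2@Q0 runs 2, rem=10, quantum used, demote→Q1. Q0=[P3] Q1=[P1,P2] Q2=[]
t=4-6: P3@Q0 runs 2, rem=12, quantum used, demote→Q1. Q0=[] Q1=[P1,P2,P3] Q2=[]
t=6-8: P1@Q1 runs 2, rem=0, completes. Q0=[] Q1=[P2,P3] Q2=[]
t=8-12: P2@Q1 runs 4, rem=6, quantum used, demote→Q2. Q0=[] Q1=[P3] Q2=[P2]
t=12-16: P3@Q1 runs 4, rem=8, quantum used, demote→Q2. Q0=[] Q1=[] Q2=[P2,P3]
t=16-22: P2@Q2 runs 6, rem=0, completes. Q0=[] Q1=[] Q2=[P3]
t=22-30: P3@Q2 runs 8, rem=0, completes. Q0=[] Q1=[] Q2=[]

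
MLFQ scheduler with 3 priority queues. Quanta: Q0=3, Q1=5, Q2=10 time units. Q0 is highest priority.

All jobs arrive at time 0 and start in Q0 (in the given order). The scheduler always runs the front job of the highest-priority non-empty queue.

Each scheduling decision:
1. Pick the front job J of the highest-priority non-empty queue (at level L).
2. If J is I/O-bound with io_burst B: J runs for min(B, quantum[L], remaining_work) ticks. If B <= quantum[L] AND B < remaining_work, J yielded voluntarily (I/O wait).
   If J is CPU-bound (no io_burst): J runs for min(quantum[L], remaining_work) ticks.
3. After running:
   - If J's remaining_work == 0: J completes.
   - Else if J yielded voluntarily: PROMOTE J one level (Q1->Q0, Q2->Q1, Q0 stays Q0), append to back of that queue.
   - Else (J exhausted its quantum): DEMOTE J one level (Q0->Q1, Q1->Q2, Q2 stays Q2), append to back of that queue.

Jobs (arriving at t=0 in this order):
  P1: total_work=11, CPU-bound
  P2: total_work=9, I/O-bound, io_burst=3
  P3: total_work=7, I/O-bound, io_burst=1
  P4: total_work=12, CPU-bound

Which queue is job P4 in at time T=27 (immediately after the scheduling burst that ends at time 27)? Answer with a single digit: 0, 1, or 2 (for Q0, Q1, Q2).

t=0-3: P1@Q0 runs 3, rem=8, quantum used, demote→Q1. Q0=[P2,P3,P4] Q1=[P1] Q2=[]
t=3-6: P2@Q0 runs 3, rem=6, I/O yield, promote→Q0. Q0=[P3,P4,P2] Q1=[P1] Q2=[]
t=6-7: P3@Q0 runs 1, rem=6, I/O yield, promote→Q0. Q0=[P4,P2,P3] Q1=[P1] Q2=[]
t=7-10: P4@Q0 runs 3, rem=9, quantum used, demote→Q1. Q0=[P2,P3] Q1=[P1,P4] Q2=[]
t=10-13: P2@Q0 runs 3, rem=3, I/O yield, promote→Q0. Q0=[P3,P2] Q1=[P1,P4] Q2=[]
t=13-14: P3@Q0 runs 1, rem=5, I/O yield, promote→Q0. Q0=[P2,P3] Q1=[P1,P4] Q2=[]
t=14-17: P2@Q0 runs 3, rem=0, completes. Q0=[P3] Q1=[P1,P4] Q2=[]
t=17-18: P3@Q0 runs 1, rem=4, I/O yield, promote→Q0. Q0=[P3] Q1=[P1,P4] Q2=[]
t=18-19: P3@Q0 runs 1, rem=3, I/O yield, promote→Q0. Q0=[P3] Q1=[P1,P4] Q2=[]
t=19-20: P3@Q0 runs 1, rem=2, I/O yield, promote→Q0. Q0=[P3] Q1=[P1,P4] Q2=[]
t=20-21: P3@Q0 runs 1, rem=1, I/O yield, promote→Q0. Q0=[P3] Q1=[P1,P4] Q2=[]
t=21-22: P3@Q0 runs 1, rem=0, completes. Q0=[] Q1=[P1,P4] Q2=[]
t=22-27: P1@Q1 runs 5, rem=3, quantum used, demote→Q2. Q0=[] Q1=[P4] Q2=[P1]
t=27-32: P4@Q1 runs 5, rem=4, quantum used, demote→Q2. Q0=[] Q1=[] Q2=[P1,P4]
t=32-35: P1@Q2 runs 3, rem=0, completes. Q0=[] Q1=[] Q2=[P4]
t=35-39: P4@Q2 runs 4, rem=0, completes. Q0=[] Q1=[] Q2=[]

Answer: 1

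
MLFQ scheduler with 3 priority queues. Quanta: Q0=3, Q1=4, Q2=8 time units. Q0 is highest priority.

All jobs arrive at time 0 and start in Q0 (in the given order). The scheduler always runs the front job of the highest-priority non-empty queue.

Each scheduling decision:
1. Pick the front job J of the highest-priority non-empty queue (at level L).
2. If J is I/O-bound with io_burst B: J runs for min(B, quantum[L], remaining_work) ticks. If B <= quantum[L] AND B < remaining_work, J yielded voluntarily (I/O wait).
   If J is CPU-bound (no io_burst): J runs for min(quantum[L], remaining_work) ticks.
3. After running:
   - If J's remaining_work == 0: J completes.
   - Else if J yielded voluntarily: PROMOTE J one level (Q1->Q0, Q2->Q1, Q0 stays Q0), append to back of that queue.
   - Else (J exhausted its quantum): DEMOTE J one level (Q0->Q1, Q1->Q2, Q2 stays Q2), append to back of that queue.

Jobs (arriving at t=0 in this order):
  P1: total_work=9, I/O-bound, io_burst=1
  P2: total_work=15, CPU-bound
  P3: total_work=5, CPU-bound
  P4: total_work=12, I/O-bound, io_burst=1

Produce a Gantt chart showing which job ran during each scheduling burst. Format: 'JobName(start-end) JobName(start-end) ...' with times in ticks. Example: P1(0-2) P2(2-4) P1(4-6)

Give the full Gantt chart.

Answer: P1(0-1) P2(1-4) P3(4-7) P4(7-8) P1(8-9) P4(9-10) P1(10-11) P4(11-12) P1(12-13) P4(13-14) P1(14-15) P4(15-16) P1(16-17) P4(17-18) P1(18-19) P4(19-20) P1(20-21) P4(21-22) P1(22-23) P4(23-24) P4(24-25) P4(25-26) P4(26-27) P2(27-31) P3(31-33) P2(33-41)

Derivation:
t=0-1: P1@Q0 runs 1, rem=8, I/O yield, promote→Q0. Q0=[P2,P3,P4,P1] Q1=[] Q2=[]
t=1-4: P2@Q0 runs 3, rem=12, quantum used, demote→Q1. Q0=[P3,P4,P1] Q1=[P2] Q2=[]
t=4-7: P3@Q0 runs 3, rem=2, quantum used, demote→Q1. Q0=[P4,P1] Q1=[P2,P3] Q2=[]
t=7-8: P4@Q0 runs 1, rem=11, I/O yield, promote→Q0. Q0=[P1,P4] Q1=[P2,P3] Q2=[]
t=8-9: P1@Q0 runs 1, rem=7, I/O yield, promote→Q0. Q0=[P4,P1] Q1=[P2,P3] Q2=[]
t=9-10: P4@Q0 runs 1, rem=10, I/O yield, promote→Q0. Q0=[P1,P4] Q1=[P2,P3] Q2=[]
t=10-11: P1@Q0 runs 1, rem=6, I/O yield, promote→Q0. Q0=[P4,P1] Q1=[P2,P3] Q2=[]
t=11-12: P4@Q0 runs 1, rem=9, I/O yield, promote→Q0. Q0=[P1,P4] Q1=[P2,P3] Q2=[]
t=12-13: P1@Q0 runs 1, rem=5, I/O yield, promote→Q0. Q0=[P4,P1] Q1=[P2,P3] Q2=[]
t=13-14: P4@Q0 runs 1, rem=8, I/O yield, promote→Q0. Q0=[P1,P4] Q1=[P2,P3] Q2=[]
t=14-15: P1@Q0 runs 1, rem=4, I/O yield, promote→Q0. Q0=[P4,P1] Q1=[P2,P3] Q2=[]
t=15-16: P4@Q0 runs 1, rem=7, I/O yield, promote→Q0. Q0=[P1,P4] Q1=[P2,P3] Q2=[]
t=16-17: P1@Q0 runs 1, rem=3, I/O yield, promote→Q0. Q0=[P4,P1] Q1=[P2,P3] Q2=[]
t=17-18: P4@Q0 runs 1, rem=6, I/O yield, promote→Q0. Q0=[P1,P4] Q1=[P2,P3] Q2=[]
t=18-19: P1@Q0 runs 1, rem=2, I/O yield, promote→Q0. Q0=[P4,P1] Q1=[P2,P3] Q2=[]
t=19-20: P4@Q0 runs 1, rem=5, I/O yield, promote→Q0. Q0=[P1,P4] Q1=[P2,P3] Q2=[]
t=20-21: P1@Q0 runs 1, rem=1, I/O yield, promote→Q0. Q0=[P4,P1] Q1=[P2,P3] Q2=[]
t=21-22: P4@Q0 runs 1, rem=4, I/O yield, promote→Q0. Q0=[P1,P4] Q1=[P2,P3] Q2=[]
t=22-23: P1@Q0 runs 1, rem=0, completes. Q0=[P4] Q1=[P2,P3] Q2=[]
t=23-24: P4@Q0 runs 1, rem=3, I/O yield, promote→Q0. Q0=[P4] Q1=[P2,P3] Q2=[]
t=24-25: P4@Q0 runs 1, rem=2, I/O yield, promote→Q0. Q0=[P4] Q1=[P2,P3] Q2=[]
t=25-26: P4@Q0 runs 1, rem=1, I/O yield, promote→Q0. Q0=[P4] Q1=[P2,P3] Q2=[]
t=26-27: P4@Q0 runs 1, rem=0, completes. Q0=[] Q1=[P2,P3] Q2=[]
t=27-31: P2@Q1 runs 4, rem=8, quantum used, demote→Q2. Q0=[] Q1=[P3] Q2=[P2]
t=31-33: P3@Q1 runs 2, rem=0, completes. Q0=[] Q1=[] Q2=[P2]
t=33-41: P2@Q2 runs 8, rem=0, completes. Q0=[] Q1=[] Q2=[]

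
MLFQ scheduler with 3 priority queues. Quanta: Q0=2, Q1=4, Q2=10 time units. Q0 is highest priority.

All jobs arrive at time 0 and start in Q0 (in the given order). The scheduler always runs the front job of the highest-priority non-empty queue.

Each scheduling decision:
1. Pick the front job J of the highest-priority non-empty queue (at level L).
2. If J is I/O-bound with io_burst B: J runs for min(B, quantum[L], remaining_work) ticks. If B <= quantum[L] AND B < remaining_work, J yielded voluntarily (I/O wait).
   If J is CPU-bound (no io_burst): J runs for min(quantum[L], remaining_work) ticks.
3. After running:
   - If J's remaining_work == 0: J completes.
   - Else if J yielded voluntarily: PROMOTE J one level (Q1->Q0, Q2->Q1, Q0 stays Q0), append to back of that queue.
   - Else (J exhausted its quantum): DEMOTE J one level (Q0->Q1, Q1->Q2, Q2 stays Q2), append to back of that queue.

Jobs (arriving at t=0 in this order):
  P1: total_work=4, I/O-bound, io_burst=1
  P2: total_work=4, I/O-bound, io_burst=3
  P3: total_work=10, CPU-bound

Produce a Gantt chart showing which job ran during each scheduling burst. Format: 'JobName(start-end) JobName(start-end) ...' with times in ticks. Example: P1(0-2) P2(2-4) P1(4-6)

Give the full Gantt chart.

t=0-1: P1@Q0 runs 1, rem=3, I/O yield, promote→Q0. Q0=[P2,P3,P1] Q1=[] Q2=[]
t=1-3: P2@Q0 runs 2, rem=2, quantum used, demote→Q1. Q0=[P3,P1] Q1=[P2] Q2=[]
t=3-5: P3@Q0 runs 2, rem=8, quantum used, demote→Q1. Q0=[P1] Q1=[P2,P3] Q2=[]
t=5-6: P1@Q0 runs 1, rem=2, I/O yield, promote→Q0. Q0=[P1] Q1=[P2,P3] Q2=[]
t=6-7: P1@Q0 runs 1, rem=1, I/O yield, promote→Q0. Q0=[P1] Q1=[P2,P3] Q2=[]
t=7-8: P1@Q0 runs 1, rem=0, completes. Q0=[] Q1=[P2,P3] Q2=[]
t=8-10: P2@Q1 runs 2, rem=0, completes. Q0=[] Q1=[P3] Q2=[]
t=10-14: P3@Q1 runs 4, rem=4, quantum used, demote→Q2. Q0=[] Q1=[] Q2=[P3]
t=14-18: P3@Q2 runs 4, rem=0, completes. Q0=[] Q1=[] Q2=[]

Answer: P1(0-1) P2(1-3) P3(3-5) P1(5-6) P1(6-7) P1(7-8) P2(8-10) P3(10-14) P3(14-18)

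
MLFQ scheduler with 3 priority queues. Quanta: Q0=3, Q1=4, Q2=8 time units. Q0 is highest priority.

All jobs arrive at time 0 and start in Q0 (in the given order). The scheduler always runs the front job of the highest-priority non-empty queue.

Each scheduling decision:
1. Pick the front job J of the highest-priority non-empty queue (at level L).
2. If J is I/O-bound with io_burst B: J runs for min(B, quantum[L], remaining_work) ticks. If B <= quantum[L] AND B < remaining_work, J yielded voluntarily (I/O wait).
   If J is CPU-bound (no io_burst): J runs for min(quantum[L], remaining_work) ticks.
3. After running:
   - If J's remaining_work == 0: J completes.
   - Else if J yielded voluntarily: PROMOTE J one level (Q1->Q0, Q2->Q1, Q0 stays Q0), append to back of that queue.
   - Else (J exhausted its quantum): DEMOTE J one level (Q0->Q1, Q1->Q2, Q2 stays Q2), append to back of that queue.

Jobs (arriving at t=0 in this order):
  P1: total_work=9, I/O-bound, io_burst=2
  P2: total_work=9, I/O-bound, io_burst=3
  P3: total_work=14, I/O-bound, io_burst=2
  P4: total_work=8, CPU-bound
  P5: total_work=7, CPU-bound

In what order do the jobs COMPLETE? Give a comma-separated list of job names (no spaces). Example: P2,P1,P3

t=0-2: P1@Q0 runs 2, rem=7, I/O yield, promote→Q0. Q0=[P2,P3,P4,P5,P1] Q1=[] Q2=[]
t=2-5: P2@Q0 runs 3, rem=6, I/O yield, promote→Q0. Q0=[P3,P4,P5,P1,P2] Q1=[] Q2=[]
t=5-7: P3@Q0 runs 2, rem=12, I/O yield, promote→Q0. Q0=[P4,P5,P1,P2,P3] Q1=[] Q2=[]
t=7-10: P4@Q0 runs 3, rem=5, quantum used, demote→Q1. Q0=[P5,P1,P2,P3] Q1=[P4] Q2=[]
t=10-13: P5@Q0 runs 3, rem=4, quantum used, demote→Q1. Q0=[P1,P2,P3] Q1=[P4,P5] Q2=[]
t=13-15: P1@Q0 runs 2, rem=5, I/O yield, promote→Q0. Q0=[P2,P3,P1] Q1=[P4,P5] Q2=[]
t=15-18: P2@Q0 runs 3, rem=3, I/O yield, promote→Q0. Q0=[P3,P1,P2] Q1=[P4,P5] Q2=[]
t=18-20: P3@Q0 runs 2, rem=10, I/O yield, promote→Q0. Q0=[P1,P2,P3] Q1=[P4,P5] Q2=[]
t=20-22: P1@Q0 runs 2, rem=3, I/O yield, promote→Q0. Q0=[P2,P3,P1] Q1=[P4,P5] Q2=[]
t=22-25: P2@Q0 runs 3, rem=0, completes. Q0=[P3,P1] Q1=[P4,P5] Q2=[]
t=25-27: P3@Q0 runs 2, rem=8, I/O yield, promote→Q0. Q0=[P1,P3] Q1=[P4,P5] Q2=[]
t=27-29: P1@Q0 runs 2, rem=1, I/O yield, promote→Q0. Q0=[P3,P1] Q1=[P4,P5] Q2=[]
t=29-31: P3@Q0 runs 2, rem=6, I/O yield, promote→Q0. Q0=[P1,P3] Q1=[P4,P5] Q2=[]
t=31-32: P1@Q0 runs 1, rem=0, completes. Q0=[P3] Q1=[P4,P5] Q2=[]
t=32-34: P3@Q0 runs 2, rem=4, I/O yield, promote→Q0. Q0=[P3] Q1=[P4,P5] Q2=[]
t=34-36: P3@Q0 runs 2, rem=2, I/O yield, promote→Q0. Q0=[P3] Q1=[P4,P5] Q2=[]
t=36-38: P3@Q0 runs 2, rem=0, completes. Q0=[] Q1=[P4,P5] Q2=[]
t=38-42: P4@Q1 runs 4, rem=1, quantum used, demote→Q2. Q0=[] Q1=[P5] Q2=[P4]
t=42-46: P5@Q1 runs 4, rem=0, completes. Q0=[] Q1=[] Q2=[P4]
t=46-47: P4@Q2 runs 1, rem=0, completes. Q0=[] Q1=[] Q2=[]

Answer: P2,P1,P3,P5,P4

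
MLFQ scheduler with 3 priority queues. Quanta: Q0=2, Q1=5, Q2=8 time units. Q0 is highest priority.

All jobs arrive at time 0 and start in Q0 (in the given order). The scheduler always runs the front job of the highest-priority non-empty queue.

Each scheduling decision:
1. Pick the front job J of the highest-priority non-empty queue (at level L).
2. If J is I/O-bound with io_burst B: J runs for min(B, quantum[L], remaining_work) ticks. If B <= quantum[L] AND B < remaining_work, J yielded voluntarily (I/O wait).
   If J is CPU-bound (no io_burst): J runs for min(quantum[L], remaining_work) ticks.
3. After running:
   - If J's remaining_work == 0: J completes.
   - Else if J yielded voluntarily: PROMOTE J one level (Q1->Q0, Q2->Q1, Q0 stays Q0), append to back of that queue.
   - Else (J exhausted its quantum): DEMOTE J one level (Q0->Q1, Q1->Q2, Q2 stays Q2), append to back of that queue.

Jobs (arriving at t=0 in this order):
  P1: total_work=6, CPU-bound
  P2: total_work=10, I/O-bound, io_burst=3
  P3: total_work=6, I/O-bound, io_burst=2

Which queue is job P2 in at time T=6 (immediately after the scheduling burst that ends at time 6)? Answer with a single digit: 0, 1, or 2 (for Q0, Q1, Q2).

Answer: 1

Derivation:
t=0-2: P1@Q0 runs 2, rem=4, quantum used, demote→Q1. Q0=[P2,P3] Q1=[P1] Q2=[]
t=2-4: P2@Q0 runs 2, rem=8, quantum used, demote→Q1. Q0=[P3] Q1=[P1,P2] Q2=[]
t=4-6: P3@Q0 runs 2, rem=4, I/O yield, promote→Q0. Q0=[P3] Q1=[P1,P2] Q2=[]
t=6-8: P3@Q0 runs 2, rem=2, I/O yield, promote→Q0. Q0=[P3] Q1=[P1,P2] Q2=[]
t=8-10: P3@Q0 runs 2, rem=0, completes. Q0=[] Q1=[P1,P2] Q2=[]
t=10-14: P1@Q1 runs 4, rem=0, completes. Q0=[] Q1=[P2] Q2=[]
t=14-17: P2@Q1 runs 3, rem=5, I/O yield, promote→Q0. Q0=[P2] Q1=[] Q2=[]
t=17-19: P2@Q0 runs 2, rem=3, quantum used, demote→Q1. Q0=[] Q1=[P2] Q2=[]
t=19-22: P2@Q1 runs 3, rem=0, completes. Q0=[] Q1=[] Q2=[]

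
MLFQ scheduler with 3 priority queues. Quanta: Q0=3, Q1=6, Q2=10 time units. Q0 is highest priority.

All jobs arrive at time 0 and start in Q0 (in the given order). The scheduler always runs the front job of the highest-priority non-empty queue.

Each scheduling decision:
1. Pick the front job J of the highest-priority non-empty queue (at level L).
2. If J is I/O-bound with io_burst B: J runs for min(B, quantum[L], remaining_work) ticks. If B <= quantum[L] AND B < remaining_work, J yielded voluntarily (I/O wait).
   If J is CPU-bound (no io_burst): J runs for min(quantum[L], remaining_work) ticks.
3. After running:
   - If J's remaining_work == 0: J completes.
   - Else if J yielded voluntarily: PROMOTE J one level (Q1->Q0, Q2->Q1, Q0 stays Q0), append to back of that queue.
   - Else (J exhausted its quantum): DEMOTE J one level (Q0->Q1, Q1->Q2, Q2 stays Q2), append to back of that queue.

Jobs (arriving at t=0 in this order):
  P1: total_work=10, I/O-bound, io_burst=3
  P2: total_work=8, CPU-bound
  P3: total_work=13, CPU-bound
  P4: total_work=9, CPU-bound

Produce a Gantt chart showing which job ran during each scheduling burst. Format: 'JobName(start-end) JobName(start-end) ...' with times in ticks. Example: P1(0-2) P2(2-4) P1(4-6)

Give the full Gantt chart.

t=0-3: P1@Q0 runs 3, rem=7, I/O yield, promote→Q0. Q0=[P2,P3,P4,P1] Q1=[] Q2=[]
t=3-6: P2@Q0 runs 3, rem=5, quantum used, demote→Q1. Q0=[P3,P4,P1] Q1=[P2] Q2=[]
t=6-9: P3@Q0 runs 3, rem=10, quantum used, demote→Q1. Q0=[P4,P1] Q1=[P2,P3] Q2=[]
t=9-12: P4@Q0 runs 3, rem=6, quantum used, demote→Q1. Q0=[P1] Q1=[P2,P3,P4] Q2=[]
t=12-15: P1@Q0 runs 3, rem=4, I/O yield, promote→Q0. Q0=[P1] Q1=[P2,P3,P4] Q2=[]
t=15-18: P1@Q0 runs 3, rem=1, I/O yield, promote→Q0. Q0=[P1] Q1=[P2,P3,P4] Q2=[]
t=18-19: P1@Q0 runs 1, rem=0, completes. Q0=[] Q1=[P2,P3,P4] Q2=[]
t=19-24: P2@Q1 runs 5, rem=0, completes. Q0=[] Q1=[P3,P4] Q2=[]
t=24-30: P3@Q1 runs 6, rem=4, quantum used, demote→Q2. Q0=[] Q1=[P4] Q2=[P3]
t=30-36: P4@Q1 runs 6, rem=0, completes. Q0=[] Q1=[] Q2=[P3]
t=36-40: P3@Q2 runs 4, rem=0, completes. Q0=[] Q1=[] Q2=[]

Answer: P1(0-3) P2(3-6) P3(6-9) P4(9-12) P1(12-15) P1(15-18) P1(18-19) P2(19-24) P3(24-30) P4(30-36) P3(36-40)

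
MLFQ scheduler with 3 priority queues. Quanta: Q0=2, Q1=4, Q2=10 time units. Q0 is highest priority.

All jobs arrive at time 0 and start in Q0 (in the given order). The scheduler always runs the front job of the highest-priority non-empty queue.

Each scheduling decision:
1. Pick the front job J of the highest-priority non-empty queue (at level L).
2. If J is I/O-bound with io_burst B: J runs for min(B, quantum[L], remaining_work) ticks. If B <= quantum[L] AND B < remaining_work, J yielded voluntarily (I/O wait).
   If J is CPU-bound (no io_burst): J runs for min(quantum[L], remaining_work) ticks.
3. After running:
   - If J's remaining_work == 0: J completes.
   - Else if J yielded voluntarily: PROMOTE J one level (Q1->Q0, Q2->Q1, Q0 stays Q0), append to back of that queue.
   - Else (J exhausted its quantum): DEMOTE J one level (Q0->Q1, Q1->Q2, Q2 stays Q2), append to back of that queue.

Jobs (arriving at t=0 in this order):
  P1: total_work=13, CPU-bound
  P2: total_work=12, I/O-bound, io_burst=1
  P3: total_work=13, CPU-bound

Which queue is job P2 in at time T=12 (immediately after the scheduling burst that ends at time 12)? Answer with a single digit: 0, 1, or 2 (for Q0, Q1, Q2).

Answer: 0

Derivation:
t=0-2: P1@Q0 runs 2, rem=11, quantum used, demote→Q1. Q0=[P2,P3] Q1=[P1] Q2=[]
t=2-3: P2@Q0 runs 1, rem=11, I/O yield, promote→Q0. Q0=[P3,P2] Q1=[P1] Q2=[]
t=3-5: P3@Q0 runs 2, rem=11, quantum used, demote→Q1. Q0=[P2] Q1=[P1,P3] Q2=[]
t=5-6: P2@Q0 runs 1, rem=10, I/O yield, promote→Q0. Q0=[P2] Q1=[P1,P3] Q2=[]
t=6-7: P2@Q0 runs 1, rem=9, I/O yield, promote→Q0. Q0=[P2] Q1=[P1,P3] Q2=[]
t=7-8: P2@Q0 runs 1, rem=8, I/O yield, promote→Q0. Q0=[P2] Q1=[P1,P3] Q2=[]
t=8-9: P2@Q0 runs 1, rem=7, I/O yield, promote→Q0. Q0=[P2] Q1=[P1,P3] Q2=[]
t=9-10: P2@Q0 runs 1, rem=6, I/O yield, promote→Q0. Q0=[P2] Q1=[P1,P3] Q2=[]
t=10-11: P2@Q0 runs 1, rem=5, I/O yield, promote→Q0. Q0=[P2] Q1=[P1,P3] Q2=[]
t=11-12: P2@Q0 runs 1, rem=4, I/O yield, promote→Q0. Q0=[P2] Q1=[P1,P3] Q2=[]
t=12-13: P2@Q0 runs 1, rem=3, I/O yield, promote→Q0. Q0=[P2] Q1=[P1,P3] Q2=[]
t=13-14: P2@Q0 runs 1, rem=2, I/O yield, promote→Q0. Q0=[P2] Q1=[P1,P3] Q2=[]
t=14-15: P2@Q0 runs 1, rem=1, I/O yield, promote→Q0. Q0=[P2] Q1=[P1,P3] Q2=[]
t=15-16: P2@Q0 runs 1, rem=0, completes. Q0=[] Q1=[P1,P3] Q2=[]
t=16-20: P1@Q1 runs 4, rem=7, quantum used, demote→Q2. Q0=[] Q1=[P3] Q2=[P1]
t=20-24: P3@Q1 runs 4, rem=7, quantum used, demote→Q2. Q0=[] Q1=[] Q2=[P1,P3]
t=24-31: P1@Q2 runs 7, rem=0, completes. Q0=[] Q1=[] Q2=[P3]
t=31-38: P3@Q2 runs 7, rem=0, completes. Q0=[] Q1=[] Q2=[]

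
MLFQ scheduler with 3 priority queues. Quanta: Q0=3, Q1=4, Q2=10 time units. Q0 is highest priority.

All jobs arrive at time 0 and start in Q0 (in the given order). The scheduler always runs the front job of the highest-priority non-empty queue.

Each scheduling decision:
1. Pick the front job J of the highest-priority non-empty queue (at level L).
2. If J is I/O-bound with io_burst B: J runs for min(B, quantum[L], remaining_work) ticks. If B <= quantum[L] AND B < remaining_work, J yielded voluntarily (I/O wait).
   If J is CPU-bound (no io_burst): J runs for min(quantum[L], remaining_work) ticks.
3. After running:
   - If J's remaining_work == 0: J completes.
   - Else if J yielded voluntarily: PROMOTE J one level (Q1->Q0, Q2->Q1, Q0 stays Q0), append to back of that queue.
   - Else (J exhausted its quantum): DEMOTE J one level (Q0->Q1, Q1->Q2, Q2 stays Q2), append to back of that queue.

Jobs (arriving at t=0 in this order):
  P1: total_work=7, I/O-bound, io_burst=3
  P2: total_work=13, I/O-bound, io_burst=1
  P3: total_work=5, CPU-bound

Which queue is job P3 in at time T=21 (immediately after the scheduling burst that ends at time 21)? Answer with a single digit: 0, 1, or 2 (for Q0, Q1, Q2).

Answer: 1

Derivation:
t=0-3: P1@Q0 runs 3, rem=4, I/O yield, promote→Q0. Q0=[P2,P3,P1] Q1=[] Q2=[]
t=3-4: P2@Q0 runs 1, rem=12, I/O yield, promote→Q0. Q0=[P3,P1,P2] Q1=[] Q2=[]
t=4-7: P3@Q0 runs 3, rem=2, quantum used, demote→Q1. Q0=[P1,P2] Q1=[P3] Q2=[]
t=7-10: P1@Q0 runs 3, rem=1, I/O yield, promote→Q0. Q0=[P2,P1] Q1=[P3] Q2=[]
t=10-11: P2@Q0 runs 1, rem=11, I/O yield, promote→Q0. Q0=[P1,P2] Q1=[P3] Q2=[]
t=11-12: P1@Q0 runs 1, rem=0, completes. Q0=[P2] Q1=[P3] Q2=[]
t=12-13: P2@Q0 runs 1, rem=10, I/O yield, promote→Q0. Q0=[P2] Q1=[P3] Q2=[]
t=13-14: P2@Q0 runs 1, rem=9, I/O yield, promote→Q0. Q0=[P2] Q1=[P3] Q2=[]
t=14-15: P2@Q0 runs 1, rem=8, I/O yield, promote→Q0. Q0=[P2] Q1=[P3] Q2=[]
t=15-16: P2@Q0 runs 1, rem=7, I/O yield, promote→Q0. Q0=[P2] Q1=[P3] Q2=[]
t=16-17: P2@Q0 runs 1, rem=6, I/O yield, promote→Q0. Q0=[P2] Q1=[P3] Q2=[]
t=17-18: P2@Q0 runs 1, rem=5, I/O yield, promote→Q0. Q0=[P2] Q1=[P3] Q2=[]
t=18-19: P2@Q0 runs 1, rem=4, I/O yield, promote→Q0. Q0=[P2] Q1=[P3] Q2=[]
t=19-20: P2@Q0 runs 1, rem=3, I/O yield, promote→Q0. Q0=[P2] Q1=[P3] Q2=[]
t=20-21: P2@Q0 runs 1, rem=2, I/O yield, promote→Q0. Q0=[P2] Q1=[P3] Q2=[]
t=21-22: P2@Q0 runs 1, rem=1, I/O yield, promote→Q0. Q0=[P2] Q1=[P3] Q2=[]
t=22-23: P2@Q0 runs 1, rem=0, completes. Q0=[] Q1=[P3] Q2=[]
t=23-25: P3@Q1 runs 2, rem=0, completes. Q0=[] Q1=[] Q2=[]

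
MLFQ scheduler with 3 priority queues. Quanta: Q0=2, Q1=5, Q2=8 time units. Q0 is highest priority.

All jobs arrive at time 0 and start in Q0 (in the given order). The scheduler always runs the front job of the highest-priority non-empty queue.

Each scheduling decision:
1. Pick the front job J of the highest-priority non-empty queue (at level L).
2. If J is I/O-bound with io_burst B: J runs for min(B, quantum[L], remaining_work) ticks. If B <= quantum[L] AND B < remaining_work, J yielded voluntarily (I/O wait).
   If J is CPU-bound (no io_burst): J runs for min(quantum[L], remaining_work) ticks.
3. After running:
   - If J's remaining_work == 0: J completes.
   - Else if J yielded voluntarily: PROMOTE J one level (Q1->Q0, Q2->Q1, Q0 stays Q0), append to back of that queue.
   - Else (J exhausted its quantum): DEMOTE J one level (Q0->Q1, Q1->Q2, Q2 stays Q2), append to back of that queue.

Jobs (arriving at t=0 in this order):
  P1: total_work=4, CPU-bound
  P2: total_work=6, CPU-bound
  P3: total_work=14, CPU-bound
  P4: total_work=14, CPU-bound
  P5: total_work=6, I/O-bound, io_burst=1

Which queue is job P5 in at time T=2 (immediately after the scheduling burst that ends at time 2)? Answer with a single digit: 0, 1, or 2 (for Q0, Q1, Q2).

Answer: 0

Derivation:
t=0-2: P1@Q0 runs 2, rem=2, quantum used, demote→Q1. Q0=[P2,P3,P4,P5] Q1=[P1] Q2=[]
t=2-4: P2@Q0 runs 2, rem=4, quantum used, demote→Q1. Q0=[P3,P4,P5] Q1=[P1,P2] Q2=[]
t=4-6: P3@Q0 runs 2, rem=12, quantum used, demote→Q1. Q0=[P4,P5] Q1=[P1,P2,P3] Q2=[]
t=6-8: P4@Q0 runs 2, rem=12, quantum used, demote→Q1. Q0=[P5] Q1=[P1,P2,P3,P4] Q2=[]
t=8-9: P5@Q0 runs 1, rem=5, I/O yield, promote→Q0. Q0=[P5] Q1=[P1,P2,P3,P4] Q2=[]
t=9-10: P5@Q0 runs 1, rem=4, I/O yield, promote→Q0. Q0=[P5] Q1=[P1,P2,P3,P4] Q2=[]
t=10-11: P5@Q0 runs 1, rem=3, I/O yield, promote→Q0. Q0=[P5] Q1=[P1,P2,P3,P4] Q2=[]
t=11-12: P5@Q0 runs 1, rem=2, I/O yield, promote→Q0. Q0=[P5] Q1=[P1,P2,P3,P4] Q2=[]
t=12-13: P5@Q0 runs 1, rem=1, I/O yield, promote→Q0. Q0=[P5] Q1=[P1,P2,P3,P4] Q2=[]
t=13-14: P5@Q0 runs 1, rem=0, completes. Q0=[] Q1=[P1,P2,P3,P4] Q2=[]
t=14-16: P1@Q1 runs 2, rem=0, completes. Q0=[] Q1=[P2,P3,P4] Q2=[]
t=16-20: P2@Q1 runs 4, rem=0, completes. Q0=[] Q1=[P3,P4] Q2=[]
t=20-25: P3@Q1 runs 5, rem=7, quantum used, demote→Q2. Q0=[] Q1=[P4] Q2=[P3]
t=25-30: P4@Q1 runs 5, rem=7, quantum used, demote→Q2. Q0=[] Q1=[] Q2=[P3,P4]
t=30-37: P3@Q2 runs 7, rem=0, completes. Q0=[] Q1=[] Q2=[P4]
t=37-44: P4@Q2 runs 7, rem=0, completes. Q0=[] Q1=[] Q2=[]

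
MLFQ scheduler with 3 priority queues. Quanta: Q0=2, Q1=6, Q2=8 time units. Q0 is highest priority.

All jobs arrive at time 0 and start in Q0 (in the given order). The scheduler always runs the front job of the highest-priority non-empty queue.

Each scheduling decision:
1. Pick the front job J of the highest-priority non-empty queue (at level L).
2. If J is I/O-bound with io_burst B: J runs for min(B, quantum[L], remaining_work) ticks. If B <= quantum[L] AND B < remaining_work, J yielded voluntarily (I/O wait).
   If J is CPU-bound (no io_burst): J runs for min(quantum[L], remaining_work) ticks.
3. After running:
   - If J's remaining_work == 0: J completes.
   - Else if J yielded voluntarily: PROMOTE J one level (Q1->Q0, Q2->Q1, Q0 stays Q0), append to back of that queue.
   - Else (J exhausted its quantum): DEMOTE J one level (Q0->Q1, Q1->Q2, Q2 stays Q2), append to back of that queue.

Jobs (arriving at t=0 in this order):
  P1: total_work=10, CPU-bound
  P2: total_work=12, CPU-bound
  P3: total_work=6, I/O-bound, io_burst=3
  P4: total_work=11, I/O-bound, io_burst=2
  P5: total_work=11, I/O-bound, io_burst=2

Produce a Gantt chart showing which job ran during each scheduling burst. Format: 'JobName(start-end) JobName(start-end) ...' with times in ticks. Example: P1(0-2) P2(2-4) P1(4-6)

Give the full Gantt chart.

t=0-2: P1@Q0 runs 2, rem=8, quantum used, demote→Q1. Q0=[P2,P3,P4,P5] Q1=[P1] Q2=[]
t=2-4: P2@Q0 runs 2, rem=10, quantum used, demote→Q1. Q0=[P3,P4,P5] Q1=[P1,P2] Q2=[]
t=4-6: P3@Q0 runs 2, rem=4, quantum used, demote→Q1. Q0=[P4,P5] Q1=[P1,P2,P3] Q2=[]
t=6-8: P4@Q0 runs 2, rem=9, I/O yield, promote→Q0. Q0=[P5,P4] Q1=[P1,P2,P3] Q2=[]
t=8-10: P5@Q0 runs 2, rem=9, I/O yield, promote→Q0. Q0=[P4,P5] Q1=[P1,P2,P3] Q2=[]
t=10-12: P4@Q0 runs 2, rem=7, I/O yield, promote→Q0. Q0=[P5,P4] Q1=[P1,P2,P3] Q2=[]
t=12-14: P5@Q0 runs 2, rem=7, I/O yield, promote→Q0. Q0=[P4,P5] Q1=[P1,P2,P3] Q2=[]
t=14-16: P4@Q0 runs 2, rem=5, I/O yield, promote→Q0. Q0=[P5,P4] Q1=[P1,P2,P3] Q2=[]
t=16-18: P5@Q0 runs 2, rem=5, I/O yield, promote→Q0. Q0=[P4,P5] Q1=[P1,P2,P3] Q2=[]
t=18-20: P4@Q0 runs 2, rem=3, I/O yield, promote→Q0. Q0=[P5,P4] Q1=[P1,P2,P3] Q2=[]
t=20-22: P5@Q0 runs 2, rem=3, I/O yield, promote→Q0. Q0=[P4,P5] Q1=[P1,P2,P3] Q2=[]
t=22-24: P4@Q0 runs 2, rem=1, I/O yield, promote→Q0. Q0=[P5,P4] Q1=[P1,P2,P3] Q2=[]
t=24-26: P5@Q0 runs 2, rem=1, I/O yield, promote→Q0. Q0=[P4,P5] Q1=[P1,P2,P3] Q2=[]
t=26-27: P4@Q0 runs 1, rem=0, completes. Q0=[P5] Q1=[P1,P2,P3] Q2=[]
t=27-28: P5@Q0 runs 1, rem=0, completes. Q0=[] Q1=[P1,P2,P3] Q2=[]
t=28-34: P1@Q1 runs 6, rem=2, quantum used, demote→Q2. Q0=[] Q1=[P2,P3] Q2=[P1]
t=34-40: P2@Q1 runs 6, rem=4, quantum used, demote→Q2. Q0=[] Q1=[P3] Q2=[P1,P2]
t=40-43: P3@Q1 runs 3, rem=1, I/O yield, promote→Q0. Q0=[P3] Q1=[] Q2=[P1,P2]
t=43-44: P3@Q0 runs 1, rem=0, completes. Q0=[] Q1=[] Q2=[P1,P2]
t=44-46: P1@Q2 runs 2, rem=0, completes. Q0=[] Q1=[] Q2=[P2]
t=46-50: P2@Q2 runs 4, rem=0, completes. Q0=[] Q1=[] Q2=[]

Answer: P1(0-2) P2(2-4) P3(4-6) P4(6-8) P5(8-10) P4(10-12) P5(12-14) P4(14-16) P5(16-18) P4(18-20) P5(20-22) P4(22-24) P5(24-26) P4(26-27) P5(27-28) P1(28-34) P2(34-40) P3(40-43) P3(43-44) P1(44-46) P2(46-50)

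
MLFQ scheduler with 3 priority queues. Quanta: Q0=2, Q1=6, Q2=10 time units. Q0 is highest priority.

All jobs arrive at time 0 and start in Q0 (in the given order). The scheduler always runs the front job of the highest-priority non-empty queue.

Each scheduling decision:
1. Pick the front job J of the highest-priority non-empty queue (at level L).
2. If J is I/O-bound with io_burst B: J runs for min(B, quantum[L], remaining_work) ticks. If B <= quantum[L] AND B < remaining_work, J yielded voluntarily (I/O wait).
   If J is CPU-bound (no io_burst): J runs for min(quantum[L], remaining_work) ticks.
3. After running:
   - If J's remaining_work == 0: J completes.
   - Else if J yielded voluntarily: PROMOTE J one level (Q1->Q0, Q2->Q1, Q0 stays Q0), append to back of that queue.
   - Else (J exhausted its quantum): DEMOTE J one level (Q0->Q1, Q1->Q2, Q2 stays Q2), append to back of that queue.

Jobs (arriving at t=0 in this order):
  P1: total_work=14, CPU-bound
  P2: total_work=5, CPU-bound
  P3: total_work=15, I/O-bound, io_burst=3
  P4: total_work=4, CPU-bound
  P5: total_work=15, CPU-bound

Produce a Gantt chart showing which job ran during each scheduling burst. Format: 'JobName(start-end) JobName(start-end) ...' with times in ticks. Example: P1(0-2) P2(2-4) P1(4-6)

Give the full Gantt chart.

Answer: P1(0-2) P2(2-4) P3(4-6) P4(6-8) P5(8-10) P1(10-16) P2(16-19) P3(19-22) P3(22-24) P4(24-26) P5(26-32) P3(32-35) P3(35-37) P3(37-40) P1(40-46) P5(46-53)

Derivation:
t=0-2: P1@Q0 runs 2, rem=12, quantum used, demote→Q1. Q0=[P2,P3,P4,P5] Q1=[P1] Q2=[]
t=2-4: P2@Q0 runs 2, rem=3, quantum used, demote→Q1. Q0=[P3,P4,P5] Q1=[P1,P2] Q2=[]
t=4-6: P3@Q0 runs 2, rem=13, quantum used, demote→Q1. Q0=[P4,P5] Q1=[P1,P2,P3] Q2=[]
t=6-8: P4@Q0 runs 2, rem=2, quantum used, demote→Q1. Q0=[P5] Q1=[P1,P2,P3,P4] Q2=[]
t=8-10: P5@Q0 runs 2, rem=13, quantum used, demote→Q1. Q0=[] Q1=[P1,P2,P3,P4,P5] Q2=[]
t=10-16: P1@Q1 runs 6, rem=6, quantum used, demote→Q2. Q0=[] Q1=[P2,P3,P4,P5] Q2=[P1]
t=16-19: P2@Q1 runs 3, rem=0, completes. Q0=[] Q1=[P3,P4,P5] Q2=[P1]
t=19-22: P3@Q1 runs 3, rem=10, I/O yield, promote→Q0. Q0=[P3] Q1=[P4,P5] Q2=[P1]
t=22-24: P3@Q0 runs 2, rem=8, quantum used, demote→Q1. Q0=[] Q1=[P4,P5,P3] Q2=[P1]
t=24-26: P4@Q1 runs 2, rem=0, completes. Q0=[] Q1=[P5,P3] Q2=[P1]
t=26-32: P5@Q1 runs 6, rem=7, quantum used, demote→Q2. Q0=[] Q1=[P3] Q2=[P1,P5]
t=32-35: P3@Q1 runs 3, rem=5, I/O yield, promote→Q0. Q0=[P3] Q1=[] Q2=[P1,P5]
t=35-37: P3@Q0 runs 2, rem=3, quantum used, demote→Q1. Q0=[] Q1=[P3] Q2=[P1,P5]
t=37-40: P3@Q1 runs 3, rem=0, completes. Q0=[] Q1=[] Q2=[P1,P5]
t=40-46: P1@Q2 runs 6, rem=0, completes. Q0=[] Q1=[] Q2=[P5]
t=46-53: P5@Q2 runs 7, rem=0, completes. Q0=[] Q1=[] Q2=[]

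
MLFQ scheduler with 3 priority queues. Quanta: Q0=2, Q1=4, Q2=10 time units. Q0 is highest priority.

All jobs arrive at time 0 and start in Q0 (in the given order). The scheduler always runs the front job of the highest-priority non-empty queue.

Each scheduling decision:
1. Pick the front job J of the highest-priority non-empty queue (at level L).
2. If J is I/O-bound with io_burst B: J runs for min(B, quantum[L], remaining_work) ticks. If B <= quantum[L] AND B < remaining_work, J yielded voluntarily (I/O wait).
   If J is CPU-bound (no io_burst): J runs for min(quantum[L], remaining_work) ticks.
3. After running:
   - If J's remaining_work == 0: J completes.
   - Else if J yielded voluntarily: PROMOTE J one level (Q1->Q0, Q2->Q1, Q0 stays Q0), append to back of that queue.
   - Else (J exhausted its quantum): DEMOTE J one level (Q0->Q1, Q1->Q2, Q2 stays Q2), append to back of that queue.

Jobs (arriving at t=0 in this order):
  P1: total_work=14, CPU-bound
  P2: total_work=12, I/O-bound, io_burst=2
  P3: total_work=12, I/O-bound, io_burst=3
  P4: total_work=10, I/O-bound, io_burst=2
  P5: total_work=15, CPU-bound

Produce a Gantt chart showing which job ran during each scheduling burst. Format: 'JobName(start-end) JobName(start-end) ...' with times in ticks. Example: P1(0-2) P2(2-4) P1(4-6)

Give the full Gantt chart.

t=0-2: P1@Q0 runs 2, rem=12, quantum used, demote→Q1. Q0=[P2,P3,P4,P5] Q1=[P1] Q2=[]
t=2-4: P2@Q0 runs 2, rem=10, I/O yield, promote→Q0. Q0=[P3,P4,P5,P2] Q1=[P1] Q2=[]
t=4-6: P3@Q0 runs 2, rem=10, quantum used, demote→Q1. Q0=[P4,P5,P2] Q1=[P1,P3] Q2=[]
t=6-8: P4@Q0 runs 2, rem=8, I/O yield, promote→Q0. Q0=[P5,P2,P4] Q1=[P1,P3] Q2=[]
t=8-10: P5@Q0 runs 2, rem=13, quantum used, demote→Q1. Q0=[P2,P4] Q1=[P1,P3,P5] Q2=[]
t=10-12: P2@Q0 runs 2, rem=8, I/O yield, promote→Q0. Q0=[P4,P2] Q1=[P1,P3,P5] Q2=[]
t=12-14: P4@Q0 runs 2, rem=6, I/O yield, promote→Q0. Q0=[P2,P4] Q1=[P1,P3,P5] Q2=[]
t=14-16: P2@Q0 runs 2, rem=6, I/O yield, promote→Q0. Q0=[P4,P2] Q1=[P1,P3,P5] Q2=[]
t=16-18: P4@Q0 runs 2, rem=4, I/O yield, promote→Q0. Q0=[P2,P4] Q1=[P1,P3,P5] Q2=[]
t=18-20: P2@Q0 runs 2, rem=4, I/O yield, promote→Q0. Q0=[P4,P2] Q1=[P1,P3,P5] Q2=[]
t=20-22: P4@Q0 runs 2, rem=2, I/O yield, promote→Q0. Q0=[P2,P4] Q1=[P1,P3,P5] Q2=[]
t=22-24: P2@Q0 runs 2, rem=2, I/O yield, promote→Q0. Q0=[P4,P2] Q1=[P1,P3,P5] Q2=[]
t=24-26: P4@Q0 runs 2, rem=0, completes. Q0=[P2] Q1=[P1,P3,P5] Q2=[]
t=26-28: P2@Q0 runs 2, rem=0, completes. Q0=[] Q1=[P1,P3,P5] Q2=[]
t=28-32: P1@Q1 runs 4, rem=8, quantum used, demote→Q2. Q0=[] Q1=[P3,P5] Q2=[P1]
t=32-35: P3@Q1 runs 3, rem=7, I/O yield, promote→Q0. Q0=[P3] Q1=[P5] Q2=[P1]
t=35-37: P3@Q0 runs 2, rem=5, quantum used, demote→Q1. Q0=[] Q1=[P5,P3] Q2=[P1]
t=37-41: P5@Q1 runs 4, rem=9, quantum used, demote→Q2. Q0=[] Q1=[P3] Q2=[P1,P5]
t=41-44: P3@Q1 runs 3, rem=2, I/O yield, promote→Q0. Q0=[P3] Q1=[] Q2=[P1,P5]
t=44-46: P3@Q0 runs 2, rem=0, completes. Q0=[] Q1=[] Q2=[P1,P5]
t=46-54: P1@Q2 runs 8, rem=0, completes. Q0=[] Q1=[] Q2=[P5]
t=54-63: P5@Q2 runs 9, rem=0, completes. Q0=[] Q1=[] Q2=[]

Answer: P1(0-2) P2(2-4) P3(4-6) P4(6-8) P5(8-10) P2(10-12) P4(12-14) P2(14-16) P4(16-18) P2(18-20) P4(20-22) P2(22-24) P4(24-26) P2(26-28) P1(28-32) P3(32-35) P3(35-37) P5(37-41) P3(41-44) P3(44-46) P1(46-54) P5(54-63)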